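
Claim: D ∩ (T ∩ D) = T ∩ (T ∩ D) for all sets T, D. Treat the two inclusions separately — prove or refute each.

Both inclusions hold; the sets are equal.

(⟹) Let x ∈ D ∩ (T ∩ D). Then x ∈ T ∩ D, from which x ∈ T ∩ (T ∩ D).

(⟸) Let x ∈ T ∩ (T ∩ D). Then x ∈ T ∩ D, from which x ∈ D ∩ (T ∩ D).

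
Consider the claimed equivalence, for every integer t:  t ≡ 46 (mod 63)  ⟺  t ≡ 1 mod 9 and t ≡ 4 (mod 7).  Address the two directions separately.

[⇐] If t ≡ 1 (mod 9) and t ≡ 4 (mod 7), then by the Chinese remainder theorem t ≡ 46 (mod 63). This is exactly t ≡ 46 (mod 63).

[⇒] Suppose t ≡ 46 (mod 63); write t = 63j + 46. Since 9 ∣ 63, reducing mod 9 gives t ≡ 46 ≡ 1 (mod 9); since 7 ∣ 63, reducing mod 7 gives t ≡ 46 ≡ 4 (mod 7).

Both directions hold; the statement is true.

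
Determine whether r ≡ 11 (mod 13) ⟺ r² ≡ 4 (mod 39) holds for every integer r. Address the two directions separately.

Neither implication holds.

[⇒] This fails: take r = 24. Then 24 ≡ 11 (mod 13), but 24² = 576 ≡ 30 (mod 39), not 4.

[⇐] This fails: take r = 2. Then 2² = 4 ≡ 4 (mod 39), yet 2 ≡ 2 (mod 13), not 11.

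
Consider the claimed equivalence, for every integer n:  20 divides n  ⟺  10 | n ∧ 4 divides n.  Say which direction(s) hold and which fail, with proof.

Both implications hold.

Forward direction. If 20 ∣ n, write n = 20q. Since 20 = 2·10, n = 10·(2q), so 10 ∣ n; and since 20 = 5·4, n = 4·(5q), so 4 ∣ n.

Converse. Suppose 10 ∣ n and 4 ∣ n. Any common multiple of 10 and 4 is a multiple of their lcm; here lcm(10, 4) = 10·4/gcd(10, 4) = 40/2 = 20, so 20 ∣ n.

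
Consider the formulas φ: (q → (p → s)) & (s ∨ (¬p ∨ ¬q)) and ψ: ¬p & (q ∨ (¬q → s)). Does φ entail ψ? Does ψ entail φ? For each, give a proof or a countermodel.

(⟹) This fails. Under p = F, s = F, q = F, the left side is true but the right side is false.

(⟸) Assume the antecedent. If p is true, the antecedent cannot hold. If p is false, the consequent reduces to true regardless of the other variables. Either way the consequent holds.

Not equivalent: only (⇐) holds.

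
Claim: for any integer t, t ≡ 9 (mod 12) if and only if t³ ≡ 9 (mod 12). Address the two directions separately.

Forward direction. Suppose t ≡ 9 (mod 12). Write t = 12j + 9. Then (12j + 9)³ = 1728j³ + 3888j² + 2916j + 729 = 12(144j³ + 324j² + 243j + 60) + 9, so t³ ≡ 9 (mod 12).

Converse. For the converse, argue contrapositively. If t ≢ 9 (mod 12), then t is congruent to one of 0, 1, 2, 3, 4, 5, 6, 7, 8, 10, 11 modulo 12, and these give t³ ≡ 0, 1, 8, 3, 4, 5, 0, 7, 8, 4, 11 respectively — never 9.

Both directions hold; the statement is true.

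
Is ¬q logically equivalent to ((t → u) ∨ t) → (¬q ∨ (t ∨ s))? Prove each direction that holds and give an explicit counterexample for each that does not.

(⇒) holds; (⇐) fails.

Converse. This fails. Under u = F, q = T, s = T, t = F, the left side is false but the right side is true.

Forward direction. Assume the antecedent. If q is true, the antecedent cannot hold. If q is false, ((t → u) ∨ t) → (¬q ∨ (t ∨ s)) reduces to true regardless of the other variables. Either way ((t → u) ∨ t) → (¬q ∨ (t ∨ s)) holds.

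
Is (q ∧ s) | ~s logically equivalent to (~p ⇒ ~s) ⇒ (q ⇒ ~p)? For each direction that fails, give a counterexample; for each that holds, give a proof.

Forward direction. This fails. Under p = T, s = F, q = T, the left side is true but the right side is false.

Converse. This fails. Under p = F, s = T, q = F, the left side is false but the right side is true.

Neither direction holds.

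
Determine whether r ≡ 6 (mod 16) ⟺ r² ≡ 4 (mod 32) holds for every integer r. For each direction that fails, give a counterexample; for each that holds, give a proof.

(→) Suppose r ≡ 6 (mod 16). Working modulo 32, r ∈ {6, 22}; for each such r, r² ≡ 4 (mod 32).

(←) This fails: take r = 2. Then 2² = 4 ≡ 4 (mod 32), yet 2 ≡ 2 (mod 16), not 6.

Only the forward implication holds.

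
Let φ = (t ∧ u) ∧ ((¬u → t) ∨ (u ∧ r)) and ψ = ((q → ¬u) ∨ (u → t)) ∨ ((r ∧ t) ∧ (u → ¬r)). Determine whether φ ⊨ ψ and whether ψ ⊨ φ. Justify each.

(→) Assume the antecedent. If q is true, the antecedent forces (q = T, t = T, r = F, u = T) or (q = T, t = T, r = T, u = T), and the consequent holds there. If q is false, the consequent reduces to true regardless of the other variables. Either way the consequent holds.

(←) This fails. Under q = F, t = F, r = F, u = F, the left side is false but the right side is true.

Only the forward direction holds.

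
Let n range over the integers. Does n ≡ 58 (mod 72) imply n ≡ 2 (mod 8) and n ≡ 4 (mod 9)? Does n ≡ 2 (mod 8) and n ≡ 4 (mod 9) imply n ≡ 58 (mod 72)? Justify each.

The biconditional holds.

(→) Suppose n ≡ 58 (mod 72); write n = 72j + 58. Since 8 ∣ 72, reducing mod 8 gives n ≡ 58 ≡ 2 (mod 8); since 9 ∣ 72, reducing mod 9 gives n ≡ 58 ≡ 4 (mod 9).

(←) Conversely, if n ≡ 2 (mod 8) and n ≡ 4 (mod 9), then by the Chinese remainder theorem n ≡ 58 (mod 72). This is exactly n ≡ 58 (mod 72).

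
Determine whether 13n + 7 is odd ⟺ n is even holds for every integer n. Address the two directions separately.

Both directions hold.

(→) Suppose 13n + 7 is odd. Since 13 is odd, 13n and n have the same parity, so 13n + 7 ≡ n + 7 (mod 2). As 7 is odd, 13n + 7 is odd exactly when n is even. Thus n is even.

(←) Conversely, suppose n is even; write n = 2j. Then 13n + 7 = 13·(2j) + 7 = 2·13j + 7, which is odd.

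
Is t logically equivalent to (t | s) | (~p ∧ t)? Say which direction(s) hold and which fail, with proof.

(⇐) This fails. Under p = F, t = F, s = T, the left side is false but the right side is true.

(⇒) Assume the antecedent. If p is true, the antecedent forces (p = T, t = T, s = F) or (p = T, t = T, s = T), and (t | s) | (~p ∧ t) holds there. If p is false, the antecedent forces (p = F, t = T, s = F) or (p = F, t = T, s = T), and (t | s) | (~p ∧ t) holds there. Either way (t | s) | (~p ∧ t) holds.

Only the forward implication holds.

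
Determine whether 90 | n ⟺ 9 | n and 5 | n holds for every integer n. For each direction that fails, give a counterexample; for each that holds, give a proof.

(⇒) If 90 ∣ n, write n = 90q. Since 90 = 10·9, n = 9·(10q), so 9 ∣ n; and since 90 = 18·5, n = 5·(18q), so 5 ∣ n.

(⇐) This fails: take n = 45. Both 9 ∣ 45 and 5 ∣ 45, yet 45 is not a multiple of 90 (since 45 = 0·90 + 45), so 90 ∤ 45.

The forward direction holds; the converse fails.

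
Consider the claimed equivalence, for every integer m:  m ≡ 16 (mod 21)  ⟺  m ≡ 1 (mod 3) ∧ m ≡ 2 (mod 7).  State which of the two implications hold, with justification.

Both directions hold.

[⇐] If m ≡ 1 (mod 3) and m ≡ 2 (mod 7), then by the Chinese remainder theorem m ≡ 16 (mod 21). This is exactly m ≡ 16 (mod 21).

[⇒] Suppose m ≡ 16 (mod 21); write m = 21j + 16. Since 3 ∣ 21, reducing mod 3 gives m ≡ 16 ≡ 1 (mod 3); since 7 ∣ 21, reducing mod 7 gives m ≡ 16 ≡ 2 (mod 7).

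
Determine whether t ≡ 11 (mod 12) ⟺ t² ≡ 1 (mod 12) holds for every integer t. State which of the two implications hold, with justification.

Only the forward direction holds.

Forward direction. Suppose t ≡ 11 (mod 12). Write t = 12j + 11. Then (12j + 11)² = 144j² + 264j + 121 = 12(12j² + 22j + 10) + 1, so t² ≡ 1 (mod 12).

Converse. This fails: take t = 1. Then 1² = 1 ≡ 1 (mod 12), yet 1 ≡ 1 (mod 12), not 11.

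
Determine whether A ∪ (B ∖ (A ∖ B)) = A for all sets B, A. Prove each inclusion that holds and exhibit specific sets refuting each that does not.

(⊆) This inclusion fails. Take B = {1}, A = ∅; then 1 ∈ A ∪ (B ∖ (A ∖ B)) but 1 ∉ A.

(⊇) Let x ∈ A. Then either x ∈ A and x ∉ B; or x ∈ B ∩ A. In each case x ∈ A ∪ (B ∖ (A ∖ B)), so A ⊆ A ∪ (B ∖ (A ∖ B)).

The sets are not equal: only the reverse inclusion holds.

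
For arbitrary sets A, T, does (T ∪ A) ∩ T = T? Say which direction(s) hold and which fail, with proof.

Forward inclusion. Let x ∈ (T ∪ A) ∩ T. Then either x ∈ T and x ∉ A; or x ∈ A ∩ T. In each case x ∈ T, so (T ∪ A) ∩ T ⊆ T.

Reverse inclusion. Let x ∈ T. Then either x ∈ T and x ∉ A; or x ∈ A ∩ T. In each case x ∈ (T ∪ A) ∩ T, so T ⊆ (T ∪ A) ∩ T.

The two sets are equal.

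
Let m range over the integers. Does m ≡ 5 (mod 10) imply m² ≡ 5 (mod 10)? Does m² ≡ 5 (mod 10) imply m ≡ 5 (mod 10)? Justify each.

(⇒) Suppose m ≡ 5 (mod 10). Write m = 10j + 5. Then (10j + 5)² = 100j² + 100j + 25 = 10(10j² + 10j + 2) + 5, so m² ≡ 5 (mod 10).

(⇐) For the converse, argue contrapositively. If m ≢ 5 (mod 10), then m is congruent to one of 0, 1, 2, 3, 4, 6, 7, 8, 9 modulo 10, and these give m² ≡ 0, 1, 4, 9, 6, 6, 9, 4, 1 respectively — never 5.

Equivalent; both directions hold.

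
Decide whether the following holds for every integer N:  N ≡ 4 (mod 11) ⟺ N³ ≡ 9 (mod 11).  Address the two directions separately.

Both directions hold.

(⟹) Suppose N ≡ 4 (mod 11). Write N = 11j + 4. Then (11j + 4)³ = 1331j³ + 1452j² + 528j + 64 = 11(121j³ + 132j² + 48j + 5) + 9, so N³ ≡ 9 (mod 11).

(⟸) Conversely, suppose N³ ≡ 9 (mod 11). The only residue r in {0, …, 10} with r³ ≡ 9 (mod 11) is r = 4, so N ≡ 4 (mod 11).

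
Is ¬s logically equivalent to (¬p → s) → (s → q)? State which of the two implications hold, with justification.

(→) Assume the antecedent. If s is true, the antecedent cannot hold. If s is false, (¬p → s) → (s → q) reduces to true regardless of the other variables. Either way (¬p → s) → (s → q) holds.

(←) This fails. Under s = T, q = T, p = F, the left side is false but the right side is true.

The forward direction holds; the converse fails.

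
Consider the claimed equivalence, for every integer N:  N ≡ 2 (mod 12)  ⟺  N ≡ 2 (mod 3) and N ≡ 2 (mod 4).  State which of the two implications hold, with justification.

Both directions hold; the statement is true.

(⟹) Suppose N ≡ 2 (mod 12); write N = 12j + 2. Since 3 ∣ 12, reducing mod 3 gives N ≡ 2 (mod 3); since 4 ∣ 12, reducing mod 4 gives N ≡ 2 (mod 4).

(⟸) Conversely, if N ≡ 2 (mod 3) and N ≡ 2 (mod 4), then by the Chinese remainder theorem N ≡ 2 (mod 12). This is exactly N ≡ 2 (mod 12).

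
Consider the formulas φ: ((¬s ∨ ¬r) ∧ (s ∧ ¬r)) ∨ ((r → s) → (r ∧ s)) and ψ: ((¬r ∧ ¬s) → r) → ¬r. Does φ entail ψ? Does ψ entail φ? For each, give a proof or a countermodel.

(⟹) This fails. Under s = F, r = T, the left side is true but the right side is false.

(⟸) This fails. Under s = F, r = F, the left side is false but the right side is true.

Neither implication holds.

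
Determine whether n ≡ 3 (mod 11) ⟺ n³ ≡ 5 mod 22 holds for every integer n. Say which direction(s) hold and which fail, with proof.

Only the reverse direction holds.

[⇐] The residues r modulo 22 with r³ ≡ 5 (mod 22) are exactly {3}, and each is ≡ 3 (mod 11).

[⇒] This fails: take n = 14. Then 14 ≡ 3 (mod 11), but 14³ = 2744 ≡ 16 (mod 22), not 5.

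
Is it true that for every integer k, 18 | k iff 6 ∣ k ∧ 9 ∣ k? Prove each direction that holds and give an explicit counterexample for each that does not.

[⇒] If 18 ∣ k, write k = 18q. Since 18 = 3·6, k = 6·(3q), so 6 ∣ k; and since 18 = 2·9, k = 9·(2q), so 9 ∣ k.

[⇐] Suppose 6 ∣ k and 9 ∣ k. Any common multiple of 6 and 9 is a multiple of their lcm; here lcm(6, 9) = 6·9/gcd(6, 9) = 54/3 = 18, so 18 ∣ k.

The biconditional holds.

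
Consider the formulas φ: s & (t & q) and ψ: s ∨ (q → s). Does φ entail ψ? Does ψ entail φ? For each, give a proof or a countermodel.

Not equivalent: only (⇒) holds.

Forward direction. Assume the antecedent. If q is true, the antecedent forces (q = T, s = T, t = T), and s ∨ (q → s) holds there. If q is false, the antecedent cannot hold. Either way s ∨ (q → s) holds.

Converse. This fails. Under q = F, s = F, t = F, the left side is false but the right side is true.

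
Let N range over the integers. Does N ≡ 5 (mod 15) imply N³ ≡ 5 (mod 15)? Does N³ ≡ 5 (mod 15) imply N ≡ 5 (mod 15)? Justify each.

Converse. Suppose N³ ≡ 5 (mod 15). The only residue r in {0, …, 14} with r³ ≡ 5 (mod 15) is r = 5, so N ≡ 5 (mod 15).

Forward direction. Suppose N ≡ 5 (mod 15). Write N = 15j + 5. Then (15j + 5)³ = 3375j³ + 3375j² + 1125j + 125 = 15(225j³ + 225j² + 75j + 8) + 5, so N³ ≡ 5 (mod 15).

Both directions hold.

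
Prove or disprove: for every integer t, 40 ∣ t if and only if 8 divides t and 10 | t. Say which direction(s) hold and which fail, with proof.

(→) If 40 ∣ t, write t = 40q. Since 40 = 5·8, t = 8·(5q), so 8 ∣ t; and since 40 = 4·10, t = 10·(4q), so 10 ∣ t.

(←) Suppose 8 ∣ t and 10 ∣ t. Any common multiple of 8 and 10 is a multiple of their lcm; here lcm(8, 10) = 8·10/gcd(8, 10) = 80/2 = 40, so 40 ∣ t.

Both implications hold.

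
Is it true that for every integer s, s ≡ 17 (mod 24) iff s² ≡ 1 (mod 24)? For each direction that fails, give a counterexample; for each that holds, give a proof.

[⇐] This fails: take s = 1. Then 1² = 1 ≡ 1 (mod 24), yet 1 ≡ 1 (mod 24), not 17.

[⇒] Suppose s ≡ 17 (mod 24). Write s = 24j + 17. Then (24j + 17)² = 576j² + 816j + 289 = 24(24j² + 34j + 12) + 1, so s² ≡ 1 (mod 24).

(⇒) holds; (⇐) fails.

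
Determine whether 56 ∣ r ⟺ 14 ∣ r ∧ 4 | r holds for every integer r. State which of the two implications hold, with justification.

(→) If 56 ∣ r, write r = 56q. Since 56 = 4·14, r = 14·(4q), so 14 ∣ r; and since 56 = 14·4, r = 4·(14q), so 4 ∣ r.

(←) This fails: take r = 28. Both 14 ∣ 28 and 4 ∣ 28, yet 28 is not a multiple of 56 (since 28 = 0·56 + 28), so 56 ∤ 28.

Only the forward implication holds.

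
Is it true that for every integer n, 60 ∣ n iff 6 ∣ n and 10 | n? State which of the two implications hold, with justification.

(→) If 60 ∣ n, write n = 60q. Since 60 = 10·6, n = 6·(10q), so 6 ∣ n; and since 60 = 6·10, n = 10·(6q), so 10 ∣ n.

(←) This fails: take n = 30. Both 6 ∣ 30 and 10 ∣ 30, yet 30 is not a multiple of 60 (since 30 = 0·60 + 30), so 60 ∤ 30.

Only the forward direction holds.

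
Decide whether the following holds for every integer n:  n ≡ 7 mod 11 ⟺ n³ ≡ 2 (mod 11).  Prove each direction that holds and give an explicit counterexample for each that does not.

(⇒) Suppose n ≡ 7 mod 11. Write n = 11j + 7. Then (11j + 7)³ = 1331j³ + 2541j² + 1617j + 343 = 11(121j³ + 231j² + 147j + 31) + 2, so n³ ≡ 2 (mod 11).

(⇐) Conversely, suppose n³ ≡ 2 (mod 11). The only residue r in {0, …, 10} with r³ ≡ 2 (mod 11) is r = 7, so n ≡ 7 (mod 11).

Both implications hold.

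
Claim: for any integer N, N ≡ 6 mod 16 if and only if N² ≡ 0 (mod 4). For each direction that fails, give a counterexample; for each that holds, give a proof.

Only the forward implication holds.

[⇐] This fails: take N = 0. Then 0² = 0 ≡ 0 (mod 4), yet 0 ≡ 0 (mod 16), not 6.

[⇒] Suppose N ≡ 6 (mod 16). Then N² ≡ 6² = 36 (mod 16), and since 4 ∣ 16, also N² ≡ 0 (mod 4).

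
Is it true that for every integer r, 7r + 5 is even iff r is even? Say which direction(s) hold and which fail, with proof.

(⇒) fails and (⇐) fails.

[⇒] This fails: r = 1 gives 7r + 5 = 12, which is even, but 1 is odd, not even.

[⇐] This also fails: r = 2 is even, but 7r + 5 = 19 is odd, not even.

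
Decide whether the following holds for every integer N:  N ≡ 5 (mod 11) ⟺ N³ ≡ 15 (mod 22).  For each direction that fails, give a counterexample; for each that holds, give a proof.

(⇐) The residues r modulo 22 with r³ ≡ 15 (mod 22) are exactly {5}, and each is ≡ 5 (mod 11).

(⇒) This fails: take N = 16. Then 16 ≡ 5 (mod 11), but 16³ = 4096 ≡ 4 (mod 22), not 15.

The forward direction fails; the converse holds.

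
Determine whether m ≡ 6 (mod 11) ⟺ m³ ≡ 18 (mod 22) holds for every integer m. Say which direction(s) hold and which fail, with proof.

(⇒) This fails: take m = 17. Then 17 ≡ 6 (mod 11), but 17³ = 4913 ≡ 7 (mod 22), not 18.

(⇐) Conversely, the residues r modulo 22 with r³ ≡ 18 (mod 22) are exactly {6}, and each is ≡ 6 (mod 11).

(⇒) fails; (⇐) holds.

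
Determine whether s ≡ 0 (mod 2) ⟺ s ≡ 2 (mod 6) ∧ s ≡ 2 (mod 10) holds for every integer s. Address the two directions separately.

The forward direction fails; the converse holds.

(⟹) This fails: s = 0 gives 0 ≡ 0 (mod 2) but 0 ≡ 0 (mod 6), so the conjunction on the right does not hold.

(⟸) Conversely, if s ≡ 2 (mod 6) and s ≡ 2 (mod 10), then by the Chinese remainder theorem s ≡ 2 (mod 30). Since 2 ≡ 0 (mod 2) and 2 ∣ 30, we get s ≡ 0 (mod 2).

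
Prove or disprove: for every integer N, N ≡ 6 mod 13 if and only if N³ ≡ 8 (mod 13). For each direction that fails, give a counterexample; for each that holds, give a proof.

[⇒] Suppose N ≡ 6 mod 13. Write N = 13j + 6. Then (13j + 6)³ = 2197j³ + 3042j² + 1404j + 216 = 13(169j³ + 234j² + 108j + 16) + 8, so N³ ≡ 8 (mod 13).

[⇐] This fails: take N = 2. Then 2³ = 8 ≡ 8 (mod 13), yet 2 ≡ 2 (mod 13), not 6.

The forward direction holds; the converse fails.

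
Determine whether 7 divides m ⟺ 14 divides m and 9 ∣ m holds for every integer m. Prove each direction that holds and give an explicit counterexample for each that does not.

Only the converse holds.

(⟹) This fails: take m = 7. Certainly 7 ∣ 7, but 14 ∤ 7.

(⟸) Suppose 14 ∣ m and 9 ∣ m. Any common multiple of 14 and 9 is a multiple of their lcm; here gcd(14, 9) = 1, so lcm(14, 9) = 14·9 = 126, so 126 ∣ m. Since 7 ∣ 126, it follows that 7 ∣ m.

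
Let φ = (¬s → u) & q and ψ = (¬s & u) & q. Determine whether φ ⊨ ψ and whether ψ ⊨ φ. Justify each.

(⟹) This fails. Under u = F, q = T, s = T, the left side is true but the right side is false.

(⟸) Assume the antecedent. If u is true, the antecedent forces (u = T, q = T, s = F), and (¬s → u) & q holds there. If u is false, the antecedent cannot hold. Either way (¬s → u) & q holds.

Not equivalent: only (⇐) holds.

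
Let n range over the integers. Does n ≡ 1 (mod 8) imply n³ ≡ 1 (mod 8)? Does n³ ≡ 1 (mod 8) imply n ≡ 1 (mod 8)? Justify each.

Both directions hold.

Forward direction. Suppose n ≡ 1 (mod 8). Write n = 8j + 1. Then (8j + 1)³ = 512j³ + 192j² + 24j + 1 = 8(64j³ + 24j² + 3j) + 1, so n³ ≡ 1 (mod 8).

Converse. Suppose n³ ≡ 1 (mod 8). The only residue r in {0, …, 7} with r³ ≡ 1 (mod 8) is r = 1, so n ≡ 1 (mod 8).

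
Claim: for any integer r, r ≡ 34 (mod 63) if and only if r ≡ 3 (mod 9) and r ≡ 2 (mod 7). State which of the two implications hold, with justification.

Neither implication holds.

(→) This fails: r = 34 gives 34 ≡ 34 (mod 63) but 34 ≡ 7 (mod 9), so the conjunction on the right does not hold.

(←) This fails: r = 30 satisfies both congruences on the right (30 ≡ 3 mod 9 and 30 ≡ 2 mod 7) yet 30 ≡ 30 (mod 63), not 34.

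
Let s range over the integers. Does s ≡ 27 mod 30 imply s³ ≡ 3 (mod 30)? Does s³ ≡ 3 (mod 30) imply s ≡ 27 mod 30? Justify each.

(⟹) Suppose s ≡ 27 mod 30. Write s = 30j + 27. Then (30j + 27)³ = 27000j³ + 72900j² + 65610j + 19683 = 30(900j³ + 2430j² + 2187j + 656) + 3, so s³ ≡ 3 (mod 30).

(⟸) Conversely, suppose s³ ≡ 3 (mod 30). The only residue r in {0, …, 29} with r³ ≡ 3 (mod 30) is r = 27, so s ≡ 27 (mod 30).

Equivalent; both directions hold.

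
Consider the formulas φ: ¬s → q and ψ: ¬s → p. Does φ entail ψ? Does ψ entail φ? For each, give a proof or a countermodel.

Forward direction. This fails. Under p = F, s = F, q = T, the left side is true but the right side is false.

Converse. This fails. Under p = T, s = F, q = F, the left side is false but the right side is true.

Neither implication holds.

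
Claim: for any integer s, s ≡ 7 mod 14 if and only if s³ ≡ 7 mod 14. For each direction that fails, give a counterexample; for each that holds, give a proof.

The biconditional holds.

(→) Suppose s ≡ 7 mod 14. Write s = 14j + 7. Then (14j + 7)³ = 2744j³ + 4116j² + 2058j + 343 = 14(196j³ + 294j² + 147j + 24) + 7, so s³ ≡ 7 (mod 14).

(←) Conversely, suppose s³ ≡ 7 (mod 14). The only residue r in {0, …, 13} with r³ ≡ 7 (mod 14) is r = 7, so s ≡ 7 (mod 14).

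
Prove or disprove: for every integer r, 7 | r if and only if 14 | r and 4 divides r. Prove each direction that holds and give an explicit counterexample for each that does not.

Only the reverse direction holds.

(→) This fails: take r = 7. Certainly 7 ∣ 7, but 14 ∤ 7.

(←) Suppose 14 ∣ r and 4 ∣ r. Any common multiple of 14 and 4 is a multiple of their lcm; here lcm(14, 4) = 14·4/gcd(14, 4) = 56/2 = 28, so 28 ∣ r. Since 7 ∣ 28, it follows that 7 ∣ r.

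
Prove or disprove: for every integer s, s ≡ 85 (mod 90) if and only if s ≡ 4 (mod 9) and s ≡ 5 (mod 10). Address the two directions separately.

(→) Suppose s ≡ 85 (mod 90); write s = 90j + 85. Since 9 ∣ 90, reducing mod 9 gives s ≡ 85 ≡ 4 (mod 9); since 10 ∣ 90, reducing mod 10 gives s ≡ 85 ≡ 5 (mod 10).

(←) Conversely, if s ≡ 4 (mod 9) and s ≡ 5 (mod 10), then by the Chinese remainder theorem s ≡ 85 (mod 90). This is exactly s ≡ 85 (mod 90).

Both implications hold.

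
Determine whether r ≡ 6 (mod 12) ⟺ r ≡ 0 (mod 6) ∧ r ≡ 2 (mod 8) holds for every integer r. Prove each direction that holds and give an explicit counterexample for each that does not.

Forward direction. This fails: r = 6 gives 6 ≡ 6 (mod 12) but 6 ≡ 6 (mod 8), so the conjunction on the right does not hold.

Converse. If r ≡ 0 (mod 6) and r ≡ 2 (mod 8), then by the Chinese remainder theorem r ≡ 18 (mod 24). Since 18 ≡ 6 (mod 12) and 12 ∣ 24, we get r ≡ 6 (mod 12).

(⇒) fails; (⇐) holds.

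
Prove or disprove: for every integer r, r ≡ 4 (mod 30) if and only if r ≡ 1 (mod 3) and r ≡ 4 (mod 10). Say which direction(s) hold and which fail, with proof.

Equivalent; both directions hold.

[⇐] If r ≡ 1 (mod 3) and r ≡ 4 (mod 10), then by the Chinese remainder theorem r ≡ 4 (mod 30). This is exactly r ≡ 4 (mod 30).

[⇒] Suppose r ≡ 4 (mod 30); write r = 30j + 4. Since 3 ∣ 30, reducing mod 3 gives r ≡ 4 ≡ 1 (mod 3); since 10 ∣ 30, reducing mod 10 gives r ≡ 4 (mod 10).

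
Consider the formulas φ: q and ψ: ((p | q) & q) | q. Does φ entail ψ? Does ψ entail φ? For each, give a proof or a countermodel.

(←) Assume the antecedent. If q is true, q reduces to true regardless of the other variables. If q is false, the antecedent cannot hold. Either way q holds.

(→) Assume the antecedent. If q is true, ((p | q) & q) | q reduces to true regardless of the other variables. If q is false, the antecedent cannot hold. Either way ((p | q) & q) | q holds.

Both directions hold.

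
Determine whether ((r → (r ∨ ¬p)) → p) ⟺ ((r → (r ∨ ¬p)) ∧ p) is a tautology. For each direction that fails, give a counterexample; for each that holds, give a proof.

(←) Assume the antecedent. If p is true, (r → (r ∨ ¬p)) → p reduces to true regardless of the other variables. If p is false, the antecedent cannot hold. Either way (r → (r ∨ ¬p)) → p holds.

(→) Assume the antecedent. If p is true, (r → (r ∨ ¬p)) ∧ p reduces to true regardless of the other variables. If p is false, the antecedent cannot hold. Either way (r → (r ∨ ¬p)) ∧ p holds.

Both implications hold.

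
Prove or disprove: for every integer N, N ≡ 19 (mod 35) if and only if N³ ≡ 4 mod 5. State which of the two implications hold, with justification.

(→) Suppose N ≡ 19 (mod 35). Then N³ ≡ 19³ = 6859 (mod 35), and since 5 ∣ 35, also N³ ≡ 4 (mod 5).

(←) This fails: take N = 4. Then 4³ = 64 ≡ 4 (mod 5), yet 4 ≡ 4 (mod 35), not 19.

Only the forward direction holds.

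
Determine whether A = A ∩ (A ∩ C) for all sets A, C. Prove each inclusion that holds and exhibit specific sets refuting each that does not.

(⊆) This inclusion fails. Take A = {1}, C = ∅; then 1 ∈ A but 1 ∉ A ∩ (A ∩ C).

(⊇) Let x ∈ A ∩ (A ∩ C). Then x ∈ A ∩ C, from which x ∈ A.

(⊆) fails; (⊇) holds.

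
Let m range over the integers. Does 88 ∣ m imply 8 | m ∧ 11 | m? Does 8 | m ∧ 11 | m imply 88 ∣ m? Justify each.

Forward direction. If 88 ∣ m, write m = 88q. Since 88 = 11·8, m = 8·(11q), so 8 ∣ m; and since 88 = 8·11, m = 11·(8q), so 11 ∣ m.

Converse. Suppose 8 ∣ m and 11 ∣ m. Any common multiple of 8 and 11 is a multiple of their lcm; here gcd(8, 11) = 1, so lcm(8, 11) = 8·11 = 88, so 88 ∣ m.

The biconditional holds.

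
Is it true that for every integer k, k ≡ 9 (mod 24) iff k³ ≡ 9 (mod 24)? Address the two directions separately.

(⟹) Suppose k ≡ 9 (mod 24). Write k = 24j + 9. Then (24j + 9)³ = 13824j³ + 15552j² + 5832j + 729 = 24(576j³ + 648j² + 243j + 30) + 9, so k³ ≡ 9 (mod 24).

(⟸) Conversely, suppose k³ ≡ 9 (mod 24). The only residue r in {0, …, 23} with r³ ≡ 9 (mod 24) is r = 9, so k ≡ 9 (mod 24).

Both directions hold.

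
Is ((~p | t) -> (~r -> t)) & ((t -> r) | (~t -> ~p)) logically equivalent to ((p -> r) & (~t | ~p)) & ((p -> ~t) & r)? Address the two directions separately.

[⇒] This fails. Under t = T, p = F, r = F, the left side is true but the right side is false.

[⇐] Assume the antecedent. If t is true, the consequent reduces to true regardless of the other variables. If t is false, the antecedent forces (t = F, p = F, r = T) or (t = F, p = T, r = T), and the consequent holds there. Either way the consequent holds.

Not equivalent: only (⇐) holds.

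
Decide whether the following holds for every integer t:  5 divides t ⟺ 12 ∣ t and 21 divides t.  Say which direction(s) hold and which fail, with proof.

Neither implication holds.

[⇒] This fails: take t = 5. Certainly 5 ∣ 5, but 12 ∤ 5.

[⇐] This fails: take t = 84. Both 12 ∣ 84 and 21 ∣ 84, yet 84 is not a multiple of 5 (since 84 = 16·5 + 4), so 5 ∤ 84.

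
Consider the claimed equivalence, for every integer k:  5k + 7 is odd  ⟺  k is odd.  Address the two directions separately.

(→) This fails: k = 4 gives 5k + 7 = 27, which is odd, but 4 is even, not odd.

(←) This also fails: k = 7 is odd, but 5k + 7 = 42 is even, not odd.

Neither implication holds.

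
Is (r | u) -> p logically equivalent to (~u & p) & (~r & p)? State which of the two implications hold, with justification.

(⇒) fails; (⇐) holds.

(←) Assume the antecedent. If p is true, (r | u) -> p reduces to true regardless of the other variables. If p is false, the antecedent cannot hold. Either way (r | u) -> p holds.

(→) This fails. Under p = F, r = F, u = F, the left side is true but the right side is false.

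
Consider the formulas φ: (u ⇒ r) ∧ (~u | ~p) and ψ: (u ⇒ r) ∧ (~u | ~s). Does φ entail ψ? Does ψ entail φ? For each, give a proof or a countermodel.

Neither direction holds.

(⟹) This fails. Under u = T, p = F, s = T, r = T, the left side is true but the right side is false.

(⟸) This fails. Under u = T, p = T, s = F, r = T, the left side is false but the right side is true.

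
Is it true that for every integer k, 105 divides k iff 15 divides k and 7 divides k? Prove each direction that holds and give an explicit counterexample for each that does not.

Converse. Suppose 15 ∣ k and 7 ∣ k. Any common multiple of 15 and 7 is a multiple of their lcm; here gcd(15, 7) = 1, so lcm(15, 7) = 15·7 = 105, so 105 ∣ k.

Forward direction. If 105 ∣ k, write k = 105q. Since 105 = 7·15, k = 15·(7q), so 15 ∣ k; and since 105 = 15·7, k = 7·(15q), so 7 ∣ k.

Both implications hold.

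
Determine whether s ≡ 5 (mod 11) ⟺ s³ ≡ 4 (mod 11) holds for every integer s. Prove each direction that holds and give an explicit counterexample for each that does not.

The biconditional holds.

Converse. For the converse, argue contrapositively. If s ≢ 5 (mod 11), then s is congruent to one of 0, 1, 2, 3, 4, 6, 7, 8, 9, 10 modulo 11, and these give s³ ≡ 0, 1, 8, 5, 9, 7, 2, 6, 3, 10 respectively — never 4.

Forward direction. Suppose s ≡ 5 (mod 11). Write s = 11j + 5. Then (11j + 5)³ = 1331j³ + 1815j² + 825j + 125 = 11(121j³ + 165j² + 75j + 11) + 4, so s³ ≡ 4 (mod 11).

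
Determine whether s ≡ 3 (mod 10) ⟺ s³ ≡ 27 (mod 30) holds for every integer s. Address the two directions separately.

Only the reverse direction holds.

(→) This fails: take s = 13. Then 13 ≡ 3 (mod 10), but 13³ = 2197 ≡ 7 (mod 30), not 27.

(←) Conversely, the residues r modulo 30 with r³ ≡ 27 (mod 30) are exactly {3}, and each is ≡ 3 (mod 10).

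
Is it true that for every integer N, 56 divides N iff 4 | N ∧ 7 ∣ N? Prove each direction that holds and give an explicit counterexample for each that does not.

Not equivalent: only (⇒) holds.

(⟹) If 56 ∣ N, write N = 56q. Since 56 = 14·4, N = 4·(14q), so 4 ∣ N; and since 56 = 8·7, N = 7·(8q), so 7 ∣ N.

(⟸) This fails: take N = 28. Both 4 ∣ 28 and 7 ∣ 28, yet 28 is not a multiple of 56 (since 28 = 0·56 + 28), so 56 ∤ 28.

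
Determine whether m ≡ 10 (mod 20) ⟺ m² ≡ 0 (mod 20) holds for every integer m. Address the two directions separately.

Not equivalent: only (⇒) holds.

(⟹) Suppose m ≡ 10 (mod 20). Write m = 20j + 10. Then (20j + 10)² = 400j² + 400j + 100 = 20(20j² + 20j + 5) + 0, so m² ≡ 0 (mod 20).

(⟸) This fails: take m = 0. Then 0² = 0 ≡ 0 (mod 20), yet 0 ≡ 0 (mod 20), not 10.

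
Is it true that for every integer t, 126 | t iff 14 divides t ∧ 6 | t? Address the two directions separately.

[⇒] If 126 ∣ t, write t = 126q. Since 126 = 9·14, t = 14·(9q), so 14 ∣ t; and since 126 = 21·6, t = 6·(21q), so 6 ∣ t.

[⇐] This fails: take t = 42. Both 14 ∣ 42 and 6 ∣ 42, yet 42 is not a multiple of 126 (since 42 = 0·126 + 42), so 126 ∤ 42.

(⇒) holds; (⇐) fails.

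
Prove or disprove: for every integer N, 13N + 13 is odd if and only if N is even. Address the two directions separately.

[⇐] Suppose N is even; write N = 2j. Then 13N + 13 = 13·(2j) + 13 = 2·13j + 13, which is odd.

[⇒] Suppose 13N + 13 is odd. Since 13 is odd, 13N and N have the same parity, so 13N + 13 ≡ N + 13 (mod 2). As 13 is odd, 13N + 13 is odd exactly when N is even. Thus N is even.

Both implications hold.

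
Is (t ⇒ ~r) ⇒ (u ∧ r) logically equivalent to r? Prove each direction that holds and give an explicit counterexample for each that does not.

Forward direction. Assume the antecedent. If t is true, the antecedent forces (t = T, r = T, u = F) or (t = T, r = T, u = T), and r holds there. If t is false, the antecedent forces (t = F, r = T, u = T), and r holds there. Either way r holds.

Converse. This fails. Under t = F, r = T, u = F, the left side is false but the right side is true.

The forward direction holds; the converse fails.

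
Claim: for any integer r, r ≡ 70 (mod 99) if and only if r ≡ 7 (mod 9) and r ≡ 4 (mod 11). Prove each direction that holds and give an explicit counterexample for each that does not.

Both implications hold.

[⇒] Suppose r ≡ 70 (mod 99); write r = 99j + 70. Since 9 ∣ 99, reducing mod 9 gives r ≡ 70 ≡ 7 (mod 9); since 11 ∣ 99, reducing mod 11 gives r ≡ 70 ≡ 4 (mod 11).

[⇐] Conversely, if r ≡ 7 (mod 9) and r ≡ 4 (mod 11), then by the Chinese remainder theorem r ≡ 70 (mod 99). This is exactly r ≡ 70 (mod 99).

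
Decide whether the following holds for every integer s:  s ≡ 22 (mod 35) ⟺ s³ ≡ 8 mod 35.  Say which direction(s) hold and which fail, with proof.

Only the forward implication holds.

(⟹) Suppose s ≡ 22 (mod 35). Write s = 35j + 22. Then (35j + 22)³ = 42875j³ + 80850j² + 50820j + 10648 = 35(1225j³ + 2310j² + 1452j + 304) + 8, so s³ ≡ 8 (mod 35).

(⟸) This fails: take s = 2. Then 2³ = 8 ≡ 8 (mod 35), yet 2 ≡ 2 (mod 35), not 22.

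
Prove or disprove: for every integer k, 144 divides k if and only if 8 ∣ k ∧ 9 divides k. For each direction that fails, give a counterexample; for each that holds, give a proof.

Not equivalent: only (⇒) holds.

Forward direction. If 144 ∣ k, write k = 144q. Since 144 = 18·8, k = 8·(18q), so 8 ∣ k; and since 144 = 16·9, k = 9·(16q), so 9 ∣ k.

Converse. This fails: take k = 72. Both 8 ∣ 72 and 9 ∣ 72, yet 72 is not a multiple of 144 (since 72 = 0·144 + 72), so 144 ∤ 72.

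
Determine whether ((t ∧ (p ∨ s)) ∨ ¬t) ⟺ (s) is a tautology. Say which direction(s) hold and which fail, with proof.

Converse. Assume the antecedent. If p is true, (t ∧ (p ∨ s)) ∨ ¬t reduces to true regardless of the other variables. If p is false, the antecedent forces (p = F, s = T, t = F) or (p = F, s = T, t = T), and (t ∧ (p ∨ s)) ∨ ¬t holds there. Either way (t ∧ (p ∨ s)) ∨ ¬t holds.

Forward direction. This fails. Under p = F, s = F, t = F, the left side is true but the right side is false.

Only the reverse direction holds.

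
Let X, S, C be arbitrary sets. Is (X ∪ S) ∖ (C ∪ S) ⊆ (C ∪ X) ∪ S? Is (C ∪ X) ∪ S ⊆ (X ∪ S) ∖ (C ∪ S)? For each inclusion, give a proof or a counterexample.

Forward inclusion. Let x ∈ (X ∪ S) ∖ (C ∪ S). Then x ∈ X and x ∉ S, C, from which x ∈ (C ∪ X) ∪ S.

Reverse inclusion. This inclusion fails. Take X = ∅, S = {1}, C = ∅; then 1 ∈ (C ∪ X) ∪ S but 1 ∉ (X ∪ S) ∖ (C ∪ S).

(⊆) holds; (⊇) fails.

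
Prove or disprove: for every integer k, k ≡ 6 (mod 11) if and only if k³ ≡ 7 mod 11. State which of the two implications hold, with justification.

[⇒] Suppose k ≡ 6 (mod 11). Write k = 11j + 6. Then (11j + 6)³ = 1331j³ + 2178j² + 1188j + 216 = 11(121j³ + 198j² + 108j + 19) + 7, so k³ ≡ 7 (mod 11).

[⇐] For the converse, argue contrapositively. If k ≢ 6 (mod 11), then k is congruent to one of 0, 1, 2, 3, 4, 5, 7, 8, 9, 10 modulo 11, and these give k³ ≡ 0, 1, 8, 5, 9, 4, 2, 6, 3, 10 respectively — never 7.

Equivalent; both directions hold.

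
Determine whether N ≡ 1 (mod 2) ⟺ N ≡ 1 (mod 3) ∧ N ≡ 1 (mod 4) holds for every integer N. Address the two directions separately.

(⟹) This fails: N = 3 gives 3 ≡ 1 (mod 2) but 3 ≡ 0 (mod 3), so the conjunction on the right does not hold.

(⟸) Conversely, if N ≡ 1 (mod 3) and N ≡ 1 (mod 4), then by the Chinese remainder theorem N ≡ 1 (mod 12). Since 1 ≡ 1 (mod 2) and 2 ∣ 12, we get N ≡ 1 (mod 2).

Only the reverse direction holds.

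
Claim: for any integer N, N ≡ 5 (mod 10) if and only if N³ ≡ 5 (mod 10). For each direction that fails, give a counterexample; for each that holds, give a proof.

[⇒] Suppose N ≡ 5 (mod 10). Write N = 10j + 5. Then (10j + 5)³ = 1000j³ + 1500j² + 750j + 125 = 10(100j³ + 150j² + 75j + 12) + 5, so N³ ≡ 5 (mod 10).

[⇐] Conversely, suppose N³ ≡ 5 (mod 10). The only residue r in {0, …, 9} with r³ ≡ 5 (mod 10) is r = 5, so N ≡ 5 (mod 10).

Both directions hold; the statement is true.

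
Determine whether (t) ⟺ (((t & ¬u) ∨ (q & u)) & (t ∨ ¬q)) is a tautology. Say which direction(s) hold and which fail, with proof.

(→) This fails. Under t = T, u = T, q = F, the left side is true but the right side is false.

(←) Assume the antecedent. If t is true, t reduces to true regardless of the other variables. If t is false, the antecedent cannot hold. Either way t holds.

Not equivalent: only (⇐) holds.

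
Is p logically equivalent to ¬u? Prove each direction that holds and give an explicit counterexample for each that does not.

Neither direction holds.

[⇒] This fails. Under u = T, p = T, the left side is true but the right side is false.

[⇐] This fails. Under u = F, p = F, the left side is false but the right side is true.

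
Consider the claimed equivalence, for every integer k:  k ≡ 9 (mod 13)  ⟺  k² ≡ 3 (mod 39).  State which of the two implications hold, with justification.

Both directions fail.

[⇒] This fails: take k = 22. Then 22 ≡ 9 (mod 13), but 22² = 484 ≡ 16 (mod 39), not 3.

[⇐] This fails: take k = 30. Then 30² = 900 ≡ 3 (mod 39), yet 30 ≡ 4 (mod 13), not 9.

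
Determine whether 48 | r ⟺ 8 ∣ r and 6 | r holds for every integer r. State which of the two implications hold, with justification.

Only the forward implication holds.

(⟹) If 48 ∣ r, write r = 48q. Since 48 = 6·8, r = 8·(6q), so 8 ∣ r; and since 48 = 8·6, r = 6·(8q), so 6 ∣ r.

(⟸) This fails: take r = 24. Both 8 ∣ 24 and 6 ∣ 24, yet 24 is not a multiple of 48 (since 24 = 0·48 + 24), so 48 ∤ 24.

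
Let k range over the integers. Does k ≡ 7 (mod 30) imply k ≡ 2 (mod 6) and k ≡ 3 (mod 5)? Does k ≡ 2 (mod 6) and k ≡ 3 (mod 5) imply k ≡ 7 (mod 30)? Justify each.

(→) This fails: k = 7 gives 7 ≡ 7 (mod 30) but 7 ≡ 1 (mod 6), so the conjunction on the right does not hold.

(←) This fails: k = 8 satisfies both congruences on the right (8 ≡ 2 mod 6 and 8 ≡ 3 mod 5) yet 8 ≡ 8 (mod 30), not 7.

(⇒) fails and (⇐) fails.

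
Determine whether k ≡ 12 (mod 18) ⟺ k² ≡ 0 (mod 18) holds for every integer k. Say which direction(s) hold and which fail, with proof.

Converse. This fails: take k = 0. Then 0² = 0 ≡ 0 (mod 18), yet 0 ≡ 0 (mod 18), not 12.

Forward direction. Suppose k ≡ 12 (mod 18). Write k = 18j + 12. Then (18j + 12)² = 324j² + 432j + 144 = 18(18j² + 24j + 8) + 0, so k² ≡ 0 (mod 18).

The forward direction holds; the converse fails.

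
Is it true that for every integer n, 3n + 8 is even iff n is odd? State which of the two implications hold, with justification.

(⟹) This fails: n = 4 gives 3n + 8 = 20, which is even, but 4 is even, not odd.

(⟸) This also fails: n = 3 is odd, but 3n + 8 = 17 is odd, not even.

Both directions fail.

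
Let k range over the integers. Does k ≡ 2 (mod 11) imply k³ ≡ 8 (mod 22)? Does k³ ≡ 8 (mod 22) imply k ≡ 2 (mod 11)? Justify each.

(←) The residues r modulo 22 with r³ ≡ 8 (mod 22) are exactly {2}, and each is ≡ 2 (mod 11).

(→) This fails: take k = 13. Then 13 ≡ 2 (mod 11), but 13³ = 2197 ≡ 19 (mod 22), not 8.

Only the converse holds.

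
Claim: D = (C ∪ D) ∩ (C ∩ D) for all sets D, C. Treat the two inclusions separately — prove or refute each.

(⟹) This inclusion fails. Take D = {1}, C = ∅; then 1 ∈ D but 1 ∉ (C ∪ D) ∩ (C ∩ D).

(⟸) Let x ∈ (C ∪ D) ∩ (C ∩ D). Then x ∈ D ∩ C, from which x ∈ D.

Only the reverse inclusion holds.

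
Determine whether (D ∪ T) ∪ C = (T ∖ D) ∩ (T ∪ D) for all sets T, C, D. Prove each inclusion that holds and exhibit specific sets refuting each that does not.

(⊆) fails; (⊇) holds.

(⟹) This inclusion fails. Take T = ∅, C = {1}, D = ∅; then 1 ∈ (D ∪ T) ∪ C but 1 ∉ (T ∖ D) ∩ (T ∪ D).

(⟸) Let x ∈ (T ∖ D) ∩ (T ∪ D). Then either x ∈ T and x ∉ C, D; or x ∈ T ∩ C and x ∉ D. In each case x ∈ (D ∪ T) ∪ C, so (T ∖ D) ∩ (T ∪ D) ⊆ (D ∪ T) ∪ C.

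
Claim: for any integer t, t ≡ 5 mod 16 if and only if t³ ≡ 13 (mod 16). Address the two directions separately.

Both implications hold.

Forward direction. Suppose t ≡ 5 mod 16. Write t = 16j + 5. Then (16j + 5)³ = 4096j³ + 3840j² + 1200j + 125 = 16(256j³ + 240j² + 75j + 7) + 13, so t³ ≡ 13 (mod 16).

Converse. Suppose t³ ≡ 13 (mod 16). The only residue r in {0, …, 15} with r³ ≡ 13 (mod 16) is r = 5, so t ≡ 5 (mod 16).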